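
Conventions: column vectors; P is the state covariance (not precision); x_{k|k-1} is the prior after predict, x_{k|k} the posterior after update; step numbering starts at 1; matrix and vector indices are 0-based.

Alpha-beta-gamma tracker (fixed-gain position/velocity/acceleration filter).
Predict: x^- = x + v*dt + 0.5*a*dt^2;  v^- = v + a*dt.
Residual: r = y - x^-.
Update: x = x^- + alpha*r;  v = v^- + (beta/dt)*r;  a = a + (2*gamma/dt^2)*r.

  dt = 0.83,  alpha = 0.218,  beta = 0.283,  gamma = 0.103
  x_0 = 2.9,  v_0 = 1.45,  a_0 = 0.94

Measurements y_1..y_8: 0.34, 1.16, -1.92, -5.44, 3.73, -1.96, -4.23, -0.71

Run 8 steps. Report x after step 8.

x_post = -4.3097

step 1: x_pred=4.4273  r=-4.0873  x^+=3.5363  v^+=0.8366  a^+=-0.2822
step 2: x_pred=4.1334  r=-2.9734  x^+=3.4852  v^+=-0.4115  a^+=-1.1713
step 3: x_pred=2.7402  r=-4.6602  x^+=1.7243  v^+=-2.9727  a^+=-2.5649
step 4: x_pred=-1.6265  r=-3.8135  x^+=-2.4578  v^+=-6.4018  a^+=-3.7052
step 5: x_pred=-9.0476  r=12.7776  x^+=-6.2621  v^+=-5.1204  a^+=0.1156
step 6: x_pred=-10.4722  r=8.5122  x^+=-8.6165  v^+=-2.1221  a^+=2.6610
step 7: x_pred=-9.4613  r=5.2313  x^+=-8.3209  v^+=1.8702  a^+=4.2253
step 8: x_pred=-5.3132  r=4.6032  x^+=-4.3097  v^+=6.9467  a^+=5.6018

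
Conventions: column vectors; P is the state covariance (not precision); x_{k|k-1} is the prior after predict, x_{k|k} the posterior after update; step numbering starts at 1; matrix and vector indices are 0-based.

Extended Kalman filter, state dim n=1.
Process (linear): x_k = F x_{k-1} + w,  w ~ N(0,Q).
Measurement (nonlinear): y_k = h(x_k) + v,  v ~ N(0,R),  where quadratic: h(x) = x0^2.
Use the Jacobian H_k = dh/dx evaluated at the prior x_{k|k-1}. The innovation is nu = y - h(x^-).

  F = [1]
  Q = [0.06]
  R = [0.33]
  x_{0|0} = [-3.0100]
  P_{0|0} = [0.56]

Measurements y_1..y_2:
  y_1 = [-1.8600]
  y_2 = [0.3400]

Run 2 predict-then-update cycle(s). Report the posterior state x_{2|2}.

x_post = [-0.9601]

step 1: x^-=[-3.0100]  P^-=[0.6200]  H_jac=[-6.0200]  S=[22.7990]  K=[-0.1637]  nu=[-10.9201]  x^+=[-1.2223]  P^+=[0.0090]
step 2: x^-=[-1.2223]  P^-=[0.0690]  H_jac=[-2.4446]  S=[0.7422]  K=[-0.2272]  nu=[-1.1540]  x^+=[-0.9601]  P^+=[0.0307]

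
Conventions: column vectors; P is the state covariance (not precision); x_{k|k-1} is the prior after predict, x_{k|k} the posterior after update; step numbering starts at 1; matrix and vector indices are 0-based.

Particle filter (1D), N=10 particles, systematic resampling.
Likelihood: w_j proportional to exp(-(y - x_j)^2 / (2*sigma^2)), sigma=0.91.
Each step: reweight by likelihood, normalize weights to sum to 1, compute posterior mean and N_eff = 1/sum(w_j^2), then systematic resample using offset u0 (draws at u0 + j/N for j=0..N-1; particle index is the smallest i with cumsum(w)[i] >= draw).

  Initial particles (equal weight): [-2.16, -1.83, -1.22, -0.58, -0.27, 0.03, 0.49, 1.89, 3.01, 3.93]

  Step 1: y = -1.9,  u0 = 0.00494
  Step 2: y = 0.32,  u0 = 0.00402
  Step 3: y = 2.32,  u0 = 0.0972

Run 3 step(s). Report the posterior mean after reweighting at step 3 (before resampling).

post_mean = -0.3649

step 1: w=[0.2823, 0.2931, 0.2224, 0.1027, 0.0591, 0.0310, 0.0093, 0.0001, 0.0000, 0.0000]  mean=-1.4874  Neff=4.3450  idx=[0, 0, 0, 1, 1, 1, 2, 2, 3, 4]
step 2: w=[0.0113, 0.0113, 0.0113, 0.0284, 0.0284, 0.0284, 0.1106, 0.1106, 0.2841, 0.3755]  mean=-0.7654  Neff=4.0168  idx=[0, 5, 6, 7, 8, 8, 8, 9, 9, 9]
step 3: w=[0.0001, 0.0004, 0.0072, 0.0072, 0.0865, 0.0865, 0.0865, 0.2418, 0.2418, 0.2418]  mean=-0.3649  Neff=5.0499  idx=[4, 6, 7, 7, 7, 8, 8, 9, 9, 9]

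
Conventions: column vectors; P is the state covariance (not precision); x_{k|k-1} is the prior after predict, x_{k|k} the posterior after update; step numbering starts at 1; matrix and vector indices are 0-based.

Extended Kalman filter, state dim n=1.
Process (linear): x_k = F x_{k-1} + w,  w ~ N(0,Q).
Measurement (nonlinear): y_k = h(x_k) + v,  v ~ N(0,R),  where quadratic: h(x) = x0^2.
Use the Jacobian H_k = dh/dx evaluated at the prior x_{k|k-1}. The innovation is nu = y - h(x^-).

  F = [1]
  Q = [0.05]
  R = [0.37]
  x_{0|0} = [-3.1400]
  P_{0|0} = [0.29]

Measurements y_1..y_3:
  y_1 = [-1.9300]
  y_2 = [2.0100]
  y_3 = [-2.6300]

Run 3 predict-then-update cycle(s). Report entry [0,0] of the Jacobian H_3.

H_jac[0,0] = -2.7403

step 1: x^-=[-3.1400]  P^-=[0.3400]  H_jac=[-6.2800]  S=[13.7791]  K=[-0.1550]  nu=[-11.7896]  x^+=[-1.3131]  P^+=[0.0091]
step 2: x^-=[-1.3131]  P^-=[0.0591]  H_jac=[-2.6262]  S=[0.7778]  K=[-0.1996]  nu=[0.2858]  x^+=[-1.3701]  P^+=[0.0281]
step 3: x^-=[-1.3701]  P^-=[0.0781]  H_jac=[-2.7403]  S=[0.9567]  K=[-0.2238]  nu=[-4.5073]  x^+=[-0.3615]  P^+=[0.0302]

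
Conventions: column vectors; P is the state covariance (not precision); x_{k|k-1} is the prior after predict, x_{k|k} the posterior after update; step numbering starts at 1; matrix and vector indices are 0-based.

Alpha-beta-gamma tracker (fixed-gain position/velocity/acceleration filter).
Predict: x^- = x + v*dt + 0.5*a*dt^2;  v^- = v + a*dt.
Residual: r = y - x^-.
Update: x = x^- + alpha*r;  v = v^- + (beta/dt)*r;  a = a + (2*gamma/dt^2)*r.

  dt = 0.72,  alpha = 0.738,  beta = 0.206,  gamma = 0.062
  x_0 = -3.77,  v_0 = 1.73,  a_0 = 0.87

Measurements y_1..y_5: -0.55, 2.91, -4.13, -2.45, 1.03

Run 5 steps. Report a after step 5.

step 1: x_pred=-2.2989  r=1.7489  x^+=-1.0082  v^+=2.8568  a^+=1.2883
step 2: x_pred=1.3826  r=1.5274  x^+=2.5098  v^+=4.2214  a^+=1.6537
step 3: x_pred=5.9779  r=-10.1079  x^+=-1.4817  v^+=2.5201  a^+=-0.7641
step 4: x_pred=0.1346  r=-2.5846  x^+=-1.7728  v^+=1.2304  a^+=-1.3823
step 5: x_pred=-1.2452  r=2.2752  x^+=0.4339  v^+=0.8861  a^+=-0.8381

a_post = -0.8381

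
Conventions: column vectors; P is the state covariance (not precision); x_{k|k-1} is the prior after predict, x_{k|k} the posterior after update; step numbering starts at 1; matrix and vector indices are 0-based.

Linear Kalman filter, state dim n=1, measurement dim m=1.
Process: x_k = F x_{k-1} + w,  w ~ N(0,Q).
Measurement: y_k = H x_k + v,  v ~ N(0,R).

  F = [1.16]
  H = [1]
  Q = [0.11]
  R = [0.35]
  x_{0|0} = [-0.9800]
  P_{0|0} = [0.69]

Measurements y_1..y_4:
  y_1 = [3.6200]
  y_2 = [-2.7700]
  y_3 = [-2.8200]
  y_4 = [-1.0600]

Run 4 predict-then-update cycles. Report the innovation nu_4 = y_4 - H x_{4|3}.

step 1: x^-=[-1.1368]  P^-=[1.0385]  S=[1.3885]  K=[0.7479]  nu=[4.7568]  x^+=[2.4209]  P^+=[0.2618]
step 2: x^-=[2.8083]  P^-=[0.4622]  S=[0.8122]  K=[0.5691]  nu=[-5.5783]  x^+=[-0.3663]  P^+=[0.1992]
step 3: x^-=[-0.4249]  P^-=[0.3780]  S=[0.7280]  K=[0.5192]  nu=[-2.3951]  x^+=[-1.6685]  P^+=[0.1817]
step 4: x^-=[-1.9355]  P^-=[0.3545]  S=[0.7045]  K=[0.5032]  nu=[0.8755]  x^+=[-1.4949]  P^+=[0.1761]

innov = [0.8755]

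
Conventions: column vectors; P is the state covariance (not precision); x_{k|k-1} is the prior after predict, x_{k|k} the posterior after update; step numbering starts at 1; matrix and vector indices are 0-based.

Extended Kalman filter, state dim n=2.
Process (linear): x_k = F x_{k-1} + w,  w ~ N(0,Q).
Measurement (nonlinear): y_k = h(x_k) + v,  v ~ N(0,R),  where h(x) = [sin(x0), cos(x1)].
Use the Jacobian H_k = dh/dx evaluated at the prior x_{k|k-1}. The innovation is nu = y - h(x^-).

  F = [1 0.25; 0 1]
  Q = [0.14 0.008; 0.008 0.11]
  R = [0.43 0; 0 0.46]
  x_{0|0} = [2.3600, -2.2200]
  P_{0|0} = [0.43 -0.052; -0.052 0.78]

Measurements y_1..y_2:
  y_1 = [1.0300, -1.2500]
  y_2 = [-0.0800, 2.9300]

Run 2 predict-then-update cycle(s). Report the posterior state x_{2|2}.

x_post = [0.8614, -1.2378]

step 1: x^-=[1.8050, -2.2200]  P^-=[0.5927 0.1510; 0.1510 0.8900]  H_jac=[-0.2321 0.0000; 0.0000 0.7966]  S=[0.4619 -0.0279; -0.0279 1.0247]  K=[-0.2912 0.1094; -0.0341 0.6909]  nu=[0.0573, -0.6454]  x^+=[1.7177, -2.6679]  P^+=[0.5395 0.0632; 0.0632 0.3990]
step 2: x^-=[1.0507, -2.6679]  P^-=[0.7361 0.1710; 0.1710 0.5090]  H_jac=[0.4970 0.0000; 0.0000 0.4562]  S=[0.6118 0.0388; 0.0388 0.5659]  K=[0.5918 0.0973; 0.1134 0.4025]  nu=[-0.9478, 3.8199]  x^+=[0.8614, -1.2378]  P^+=[0.5120 0.0981; 0.0981 0.4059]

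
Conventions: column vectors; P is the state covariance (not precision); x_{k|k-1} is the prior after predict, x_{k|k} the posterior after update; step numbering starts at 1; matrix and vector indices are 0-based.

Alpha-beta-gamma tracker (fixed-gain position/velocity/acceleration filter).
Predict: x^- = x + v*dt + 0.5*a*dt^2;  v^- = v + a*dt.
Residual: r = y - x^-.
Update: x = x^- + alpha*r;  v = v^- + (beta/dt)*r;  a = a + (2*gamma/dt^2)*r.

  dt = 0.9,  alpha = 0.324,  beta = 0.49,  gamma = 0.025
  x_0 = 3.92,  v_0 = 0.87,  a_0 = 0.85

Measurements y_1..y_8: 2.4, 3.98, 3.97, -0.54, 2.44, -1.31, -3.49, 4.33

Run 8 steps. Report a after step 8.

a_post = 0.6575

step 1: x_pred=5.0473  r=-2.6473  x^+=4.1895  v^+=0.1937  a^+=0.6866
step 2: x_pred=4.6420  r=-0.6620  x^+=4.4275  v^+=0.4513  a^+=0.6457
step 3: x_pred=5.0951  r=-1.1251  x^+=4.7306  v^+=0.4198  a^+=0.5763
step 4: x_pred=5.3418  r=-5.8818  x^+=3.4361  v^+=-2.2638  a^+=0.2132
step 5: x_pred=1.4850  r=0.9550  x^+=1.7944  v^+=-1.5520  a^+=0.2722
step 6: x_pred=0.5078  r=-1.8178  x^+=-0.0812  v^+=-2.2968  a^+=0.1599
step 7: x_pred=-2.0835  r=-1.4065  x^+=-2.5392  v^+=-2.9186  a^+=0.0731
step 8: x_pred=-5.1363  r=9.4663  x^+=-2.0692  v^+=2.3011  a^+=0.6575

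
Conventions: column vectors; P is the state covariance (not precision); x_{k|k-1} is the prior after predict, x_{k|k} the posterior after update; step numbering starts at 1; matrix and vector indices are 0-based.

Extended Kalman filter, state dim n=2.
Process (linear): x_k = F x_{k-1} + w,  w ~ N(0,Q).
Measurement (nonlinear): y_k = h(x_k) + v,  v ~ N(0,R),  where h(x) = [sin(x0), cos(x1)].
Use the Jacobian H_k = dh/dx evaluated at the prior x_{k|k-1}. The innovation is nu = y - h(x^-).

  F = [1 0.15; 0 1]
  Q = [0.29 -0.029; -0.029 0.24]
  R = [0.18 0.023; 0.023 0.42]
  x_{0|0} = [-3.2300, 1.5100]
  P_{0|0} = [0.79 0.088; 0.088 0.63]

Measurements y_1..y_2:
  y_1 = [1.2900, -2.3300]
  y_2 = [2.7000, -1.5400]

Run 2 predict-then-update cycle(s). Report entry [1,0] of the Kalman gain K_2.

K[1,0] = -0.0531

step 1: x^-=[-3.0035, 1.5100]  P^-=[1.1206 0.1535; 0.1535 0.8700]  H_jac=[-0.9905 0.0000; 0.0000 -0.9982]  S=[1.2793 0.1748; 0.1748 1.2868]  K=[-0.8674 -0.0013; -0.0272 -0.6712]  nu=[1.4277, -2.3908]  x^+=[-4.2388, 3.0758]  P^+=[0.1577 0.0205; 0.0205 0.2830]
step 2: x^-=[-3.7774, 3.0758]  P^-=[0.4602 0.0340; 0.0340 0.5230]  H_jac=[-0.8046 0.0000; 0.0000 -0.0657]  S=[0.4779 0.0248; 0.0248 0.4223]  K=[-0.7768 0.0403; -0.0531 -0.0783]  nu=[2.1062, -0.5422]  x^+=[-5.4354, 3.0063]  P^+=[0.1726 0.0141; 0.0141 0.5189]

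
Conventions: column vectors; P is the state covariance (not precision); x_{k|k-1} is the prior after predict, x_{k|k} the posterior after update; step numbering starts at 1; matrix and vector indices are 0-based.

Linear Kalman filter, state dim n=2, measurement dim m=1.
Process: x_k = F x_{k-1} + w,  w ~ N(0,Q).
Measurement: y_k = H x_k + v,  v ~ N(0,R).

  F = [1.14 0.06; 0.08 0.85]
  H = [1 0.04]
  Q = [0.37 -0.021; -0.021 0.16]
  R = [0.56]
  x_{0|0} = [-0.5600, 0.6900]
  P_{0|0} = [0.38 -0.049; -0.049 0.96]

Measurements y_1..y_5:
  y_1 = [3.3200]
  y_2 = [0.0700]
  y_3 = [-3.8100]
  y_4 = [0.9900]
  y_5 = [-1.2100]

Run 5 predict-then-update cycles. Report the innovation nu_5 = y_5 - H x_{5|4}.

step 1: x^-=[-0.5970, 0.5417]  P^-=[0.8606 0.0149; 0.0149 0.8494]  S=[1.4232]  K=[0.6051; 0.0343]  nu=[3.8953]  x^+=[1.7602, 0.6755]  P^+=[0.3395 -0.0147; -0.0147 0.8477]
step 2: x^-=[2.0472, 0.7150]  P^-=[0.8122 0.0389; 0.0389 0.7726]  S=[1.3766]  K=[0.5912; 0.0507]  nu=[-2.0058]  x^+=[0.8614, 0.6133]  P^+=[0.3311 -0.0024; -0.0024 0.7691]
step 3: x^-=[1.0188, 0.5902]  P^-=[0.8028 0.0461; 0.0461 0.7175]  S=[1.3676]  K=[0.5883; 0.0547]  nu=[-4.8524]  x^+=[-1.8361, 0.3247]  P^+=[0.3294 0.0021; 0.0021 0.7134]
step 4: x^-=[-2.0737, 0.1291]  P^-=[0.8009 0.0475; 0.0475 0.6778]  S=[1.3658]  K=[0.5878; 0.0546]  nu=[3.0585]  x^+=[-0.2759, 0.2961]  P^+=[0.3290 0.0036; 0.0036 0.6737]
step 5: x^-=[-0.2967, 0.2296]  P^-=[0.8005 0.0469; 0.0469 0.6494]  S=[1.3653]  K=[0.5877; 0.0534]  nu=[-0.9225]  x^+=[-0.8389, 0.1804]  P^+=[0.3290 0.0041; 0.0041 0.6455]

innov = [-0.9225]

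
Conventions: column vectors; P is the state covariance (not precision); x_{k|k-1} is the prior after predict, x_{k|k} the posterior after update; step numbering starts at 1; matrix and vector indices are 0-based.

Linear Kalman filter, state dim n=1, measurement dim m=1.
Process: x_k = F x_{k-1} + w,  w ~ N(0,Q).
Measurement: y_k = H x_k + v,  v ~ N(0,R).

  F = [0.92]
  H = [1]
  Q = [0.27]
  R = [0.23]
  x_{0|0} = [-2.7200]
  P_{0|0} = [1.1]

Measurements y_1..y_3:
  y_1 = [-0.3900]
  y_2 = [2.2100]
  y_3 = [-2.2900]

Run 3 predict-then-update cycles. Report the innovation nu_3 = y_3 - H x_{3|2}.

innov = [-3.4042]

step 1: x^-=[-2.5024]  P^-=[1.2010]  S=[1.4310]  K=[0.8393]  nu=[2.1124]  x^+=[-0.7295]  P^+=[0.1930]
step 2: x^-=[-0.6711]  P^-=[0.4334]  S=[0.6634]  K=[0.6533]  nu=[2.8811]  x^+=[1.2111]  P^+=[0.1503]
step 3: x^-=[1.1142]  P^-=[0.3972]  S=[0.6272]  K=[0.6333]  nu=[-3.4042]  x^+=[-1.0416]  P^+=[0.1457]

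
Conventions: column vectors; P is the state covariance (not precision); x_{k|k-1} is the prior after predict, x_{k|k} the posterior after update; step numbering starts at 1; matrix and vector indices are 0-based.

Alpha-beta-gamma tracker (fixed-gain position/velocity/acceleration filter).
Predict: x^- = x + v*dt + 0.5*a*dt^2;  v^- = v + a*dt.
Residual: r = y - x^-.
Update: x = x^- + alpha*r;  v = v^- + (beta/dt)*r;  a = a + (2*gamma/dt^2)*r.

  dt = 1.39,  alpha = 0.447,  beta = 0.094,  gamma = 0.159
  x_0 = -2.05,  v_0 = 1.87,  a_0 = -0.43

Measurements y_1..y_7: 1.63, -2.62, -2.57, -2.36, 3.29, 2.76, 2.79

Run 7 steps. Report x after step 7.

x_post = -1.0046

step 1: x_pred=0.1339  r=1.4961  x^+=0.8027  v^+=1.3735  a^+=-0.1838
step 2: x_pred=2.5343  r=-5.1543  x^+=0.2303  v^+=0.7695  a^+=-1.0321
step 3: x_pred=0.3028  r=-2.8728  x^+=-0.9813  v^+=-0.8594  a^+=-1.5049
step 4: x_pred=-3.6297  r=1.2697  x^+=-3.0621  v^+=-2.8654  a^+=-1.2959
step 5: x_pred=-8.2970  r=11.5870  x^+=-3.1176  v^+=-3.8832  a^+=0.6111
step 6: x_pred=-7.9248  r=10.6848  x^+=-3.1487  v^+=-2.3111  a^+=2.3697
step 7: x_pred=-4.0719  r=6.8619  x^+=-1.0046  v^+=1.4468  a^+=3.4991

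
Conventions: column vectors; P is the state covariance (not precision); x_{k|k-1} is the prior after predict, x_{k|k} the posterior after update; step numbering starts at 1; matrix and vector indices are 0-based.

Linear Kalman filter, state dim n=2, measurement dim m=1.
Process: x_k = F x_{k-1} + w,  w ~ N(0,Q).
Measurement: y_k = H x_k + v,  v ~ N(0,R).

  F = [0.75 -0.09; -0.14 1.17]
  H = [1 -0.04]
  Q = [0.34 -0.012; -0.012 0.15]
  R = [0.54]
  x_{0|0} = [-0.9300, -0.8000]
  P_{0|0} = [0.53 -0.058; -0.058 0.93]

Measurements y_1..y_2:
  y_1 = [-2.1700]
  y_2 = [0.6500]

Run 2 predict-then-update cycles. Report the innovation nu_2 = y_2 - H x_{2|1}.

innov = [1.7116]

step 1: x^-=[-0.6255, -0.8058]  P^-=[0.6535 -0.2172; -0.2172 1.4525]  S=[1.2132]  K=[0.5458; -0.2269]  nu=[-1.5767]  x^+=[-1.4861, -0.4480]  P^+=[0.2921 -0.0669; -0.0669 1.3900]
step 2: x^-=[-1.0743, -0.3161]  P^-=[0.5246 -0.2486; -0.2486 2.0804]  S=[1.0878]  K=[0.4914; -0.3050]  nu=[1.7116]  x^+=[-0.2332, -0.8382]  P^+=[0.2619 -0.0856; -0.0856 1.9792]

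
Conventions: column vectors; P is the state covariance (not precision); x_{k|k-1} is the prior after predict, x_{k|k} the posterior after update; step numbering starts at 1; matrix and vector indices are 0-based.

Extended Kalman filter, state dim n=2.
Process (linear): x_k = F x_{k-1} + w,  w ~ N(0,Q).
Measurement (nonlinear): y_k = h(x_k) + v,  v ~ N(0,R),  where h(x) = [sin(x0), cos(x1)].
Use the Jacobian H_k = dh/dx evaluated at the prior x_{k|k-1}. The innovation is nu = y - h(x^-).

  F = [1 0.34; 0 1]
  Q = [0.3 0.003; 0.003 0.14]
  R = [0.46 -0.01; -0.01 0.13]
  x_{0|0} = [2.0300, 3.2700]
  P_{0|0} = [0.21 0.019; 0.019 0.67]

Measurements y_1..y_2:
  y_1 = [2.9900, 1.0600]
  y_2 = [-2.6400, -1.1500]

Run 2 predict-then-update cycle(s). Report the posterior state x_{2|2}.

step 1: x^-=[3.1418, 3.2700]  P^-=[0.6004 0.2498; 0.2498 0.8100]  H_jac=[-1.0000 0.0000; 0.0000 0.1281]  S=[1.0604 -0.0420; -0.0420 0.1433]  K=[-0.5639 0.0580; -0.2093 0.6626]  nu=[2.9902, 2.0518]  x^+=[1.5747, 4.0035]  P^+=[0.2600 0.1029; 0.1029 0.6890]
step 2: x^-=[2.9358, 4.0035]  P^-=[0.7096 0.3402; 0.3402 0.8290]  H_jac=[-0.9789 0.0000; 0.0000 0.7591]  S=[1.1400 -0.2628; -0.2628 0.6076]  K=[-0.5680 0.1793; -0.0593 1.0099]  nu=[-2.8443, -0.4990]  x^+=[4.4619, 3.6683]  P^+=[0.2687 0.0382; 0.0382 0.1737]

x_post = [4.4619, 3.6683]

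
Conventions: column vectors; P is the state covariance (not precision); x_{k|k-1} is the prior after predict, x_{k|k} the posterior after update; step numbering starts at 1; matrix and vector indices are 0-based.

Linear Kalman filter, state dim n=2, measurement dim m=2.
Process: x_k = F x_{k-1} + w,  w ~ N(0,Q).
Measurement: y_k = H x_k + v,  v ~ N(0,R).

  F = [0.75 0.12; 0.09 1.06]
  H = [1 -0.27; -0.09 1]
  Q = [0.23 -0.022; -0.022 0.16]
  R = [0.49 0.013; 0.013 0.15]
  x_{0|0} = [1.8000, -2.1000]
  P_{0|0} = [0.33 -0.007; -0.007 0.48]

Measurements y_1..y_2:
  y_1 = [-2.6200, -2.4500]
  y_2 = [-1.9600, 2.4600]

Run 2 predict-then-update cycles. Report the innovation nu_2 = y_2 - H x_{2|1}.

innov = [-1.7069, 4.8731]

step 1: x^-=[1.0980, -2.0640]  P^-=[0.4213 0.0557; 0.0557 0.7007]  S=[0.9323 -0.1571; -0.1571 0.8441]  K=[0.4535 0.1054; -0.0045 0.8233]  nu=[-4.2753, -0.2872]  x^+=[-0.8712, -2.2813]  P^+=[0.2352 0.0429; 0.0429 0.1273]
step 2: x^-=[-0.9271, -2.4966]  P^-=[0.3718 0.0446; 0.0446 0.3131]  S=[0.8606 -0.0593; -0.0593 0.4581]  K=[0.4235 0.0792; 0.0001 0.6748]  nu=[-1.7069, 4.8731]  x^+=[-1.2642, 0.7915]  P^+=[0.2186 0.0371; 0.0371 0.1046]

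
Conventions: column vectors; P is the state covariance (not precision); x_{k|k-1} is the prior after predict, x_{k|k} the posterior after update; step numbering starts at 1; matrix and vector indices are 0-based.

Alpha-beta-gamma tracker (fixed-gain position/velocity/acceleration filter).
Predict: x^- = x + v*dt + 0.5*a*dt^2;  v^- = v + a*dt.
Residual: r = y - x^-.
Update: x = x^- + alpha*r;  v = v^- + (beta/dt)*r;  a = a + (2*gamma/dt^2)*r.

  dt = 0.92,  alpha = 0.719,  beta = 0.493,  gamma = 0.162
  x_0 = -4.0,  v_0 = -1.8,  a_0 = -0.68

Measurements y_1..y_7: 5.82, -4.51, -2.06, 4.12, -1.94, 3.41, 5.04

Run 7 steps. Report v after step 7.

step 1: x_pred=-5.9438  r=11.7638  x^+=2.5144  v^+=3.8782  a^+=3.8231
step 2: x_pred=7.7003  r=-12.2103  x^+=-1.0789  v^+=0.8524  a^+=-0.8509
step 3: x_pred=-0.6548  r=-1.4052  x^+=-1.6651  v^+=-0.6835  a^+=-1.3888
step 4: x_pred=-2.8817  r=7.0017  x^+=2.1525  v^+=1.7908  a^+=1.2914
step 5: x_pred=4.3466  r=-6.2866  x^+=-0.1735  v^+=-0.3899  a^+=-1.1151
step 6: x_pred=-1.0041  r=4.4141  x^+=2.1696  v^+=0.9496  a^+=0.5746
step 7: x_pred=3.2864  r=1.7536  x^+=4.5472  v^+=2.4179  a^+=1.2459

v_post = 2.4179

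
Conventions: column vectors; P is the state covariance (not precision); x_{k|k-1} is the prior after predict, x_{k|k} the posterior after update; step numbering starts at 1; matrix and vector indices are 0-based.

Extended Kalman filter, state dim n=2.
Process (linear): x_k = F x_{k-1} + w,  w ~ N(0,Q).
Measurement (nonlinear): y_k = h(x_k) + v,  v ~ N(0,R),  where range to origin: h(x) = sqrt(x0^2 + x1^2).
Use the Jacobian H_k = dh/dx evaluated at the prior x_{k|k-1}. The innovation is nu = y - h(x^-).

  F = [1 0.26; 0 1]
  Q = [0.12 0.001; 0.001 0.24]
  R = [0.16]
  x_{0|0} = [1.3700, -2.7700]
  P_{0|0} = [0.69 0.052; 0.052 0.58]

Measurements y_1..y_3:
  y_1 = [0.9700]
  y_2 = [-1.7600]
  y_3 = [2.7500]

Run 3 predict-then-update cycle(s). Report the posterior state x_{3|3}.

step 1: x^-=[0.6498, -2.7700]  P^-=[0.8762 0.2038; 0.2038 0.8200]  H_jac=[0.2284 -0.9736]  S=[0.8923]  K=[0.0019; -0.8425]  nu=[-1.8752]  x^+=[0.6462, -1.1901]  P^+=[0.8762 0.2052; 0.2052 0.1866]
step 2: x^-=[0.3368, -1.1901]  P^-=[1.1156 0.2548; 0.2548 0.4266]  H_jac=[0.2723 -0.9622]  S=[0.5042]  K=[0.1163; -0.6766]  nu=[-2.9968]  x^+=[-0.0117, 0.8374]  P^+=[1.1088 0.2944; 0.2944 0.1958]
step 3: x^-=[0.2060, 0.8374]  P^-=[1.3951 0.3463; 0.3463 0.4358]  H_jac=[0.2389 0.9710]  S=[0.8112]  K=[0.8254; 0.6237]  nu=[1.8876]  x^+=[1.7640, 2.0146]  P^+=[0.8424 -0.0713; -0.0713 0.1203]

x_post = [1.7640, 2.0146]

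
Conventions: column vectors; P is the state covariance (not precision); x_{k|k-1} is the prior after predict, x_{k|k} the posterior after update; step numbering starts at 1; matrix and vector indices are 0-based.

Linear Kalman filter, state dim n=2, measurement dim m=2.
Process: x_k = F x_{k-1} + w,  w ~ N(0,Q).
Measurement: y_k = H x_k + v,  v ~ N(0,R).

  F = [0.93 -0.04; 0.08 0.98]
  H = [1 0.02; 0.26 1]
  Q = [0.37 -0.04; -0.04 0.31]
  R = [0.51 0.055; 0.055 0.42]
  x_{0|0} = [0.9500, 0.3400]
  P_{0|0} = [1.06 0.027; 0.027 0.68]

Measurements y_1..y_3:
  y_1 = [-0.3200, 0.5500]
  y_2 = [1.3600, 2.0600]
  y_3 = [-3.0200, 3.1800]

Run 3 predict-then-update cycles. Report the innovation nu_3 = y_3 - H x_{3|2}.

innov = [-3.7311, 1.7249]

step 1: x^-=[0.8699, 0.4092]  P^-=[1.2859 0.0367; 0.0367 0.9741]  S=[1.7977 0.4457; 0.4457 1.5001]  K=[0.7064 0.0375; -0.1418 0.6978]  nu=[-1.1981, -0.0854]  x^+=[0.0204, 0.5195]  P^+=[0.3631 -0.0398; -0.0398 0.2956]
step 2: x^-=[-0.0018, 0.5107]  P^-=[0.6875 -0.0607; -0.0607 0.5900]  S=[1.1953 0.1845; 0.1845 1.0249]  K=[0.5723 0.0121; -0.1311 0.5839]  nu=[1.3516, 1.5498]  x^+=[0.7905, 1.2384]  P^+=[0.2933 -0.0397; -0.0397 0.2483]
step 3: x^-=[0.6856, 1.2769]  P^-=[0.6270 -0.0640; -0.0640 0.5442]  S=[1.1347 0.1646; 0.1646 0.9733]  K=[0.5502 0.0087; -0.1286 0.5638]  nu=[-3.7311, 1.7249]  x^+=[-1.3523, 2.7290]  P^+=[0.2819 -0.0394; -0.0394 0.2399]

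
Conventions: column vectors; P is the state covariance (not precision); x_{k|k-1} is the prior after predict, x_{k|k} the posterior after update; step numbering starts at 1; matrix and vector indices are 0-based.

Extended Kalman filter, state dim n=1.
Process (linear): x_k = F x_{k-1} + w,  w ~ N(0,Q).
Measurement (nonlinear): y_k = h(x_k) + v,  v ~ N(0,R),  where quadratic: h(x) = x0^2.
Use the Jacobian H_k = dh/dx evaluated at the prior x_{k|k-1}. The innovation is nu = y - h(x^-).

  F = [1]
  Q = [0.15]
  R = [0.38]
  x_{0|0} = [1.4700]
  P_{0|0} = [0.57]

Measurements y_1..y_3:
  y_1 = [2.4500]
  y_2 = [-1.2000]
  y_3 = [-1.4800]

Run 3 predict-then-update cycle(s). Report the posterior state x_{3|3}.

x_post = [-0.0289]

step 1: x^-=[1.4700]  P^-=[0.7200]  H_jac=[2.9400]  S=[6.6034]  K=[0.3206]  nu=[0.2891]  x^+=[1.5627]  P^+=[0.0414]
step 2: x^-=[1.5627]  P^-=[0.1914]  H_jac=[3.1253]  S=[2.2499]  K=[0.2659]  nu=[-3.6420]  x^+=[0.5942]  P^+=[0.0323]
step 3: x^-=[0.5942]  P^-=[0.1823]  H_jac=[1.1884]  S=[0.6375]  K=[0.3399]  nu=[-1.8331]  x^+=[-0.0289]  P^+=[0.1087]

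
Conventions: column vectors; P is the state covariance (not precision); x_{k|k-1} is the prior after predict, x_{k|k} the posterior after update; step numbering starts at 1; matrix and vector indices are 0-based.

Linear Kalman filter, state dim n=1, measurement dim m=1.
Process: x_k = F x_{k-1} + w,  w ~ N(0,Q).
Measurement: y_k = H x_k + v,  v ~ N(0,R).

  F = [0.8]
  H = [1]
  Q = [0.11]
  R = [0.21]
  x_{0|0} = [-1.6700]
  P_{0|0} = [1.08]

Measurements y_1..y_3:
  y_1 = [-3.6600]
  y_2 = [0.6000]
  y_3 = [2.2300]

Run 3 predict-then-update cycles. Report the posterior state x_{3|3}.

x_post = [0.6139]

step 1: x^-=[-1.3360]  P^-=[0.8012]  S=[1.0112]  K=[0.7923]  nu=[-2.3240]  x^+=[-3.1774]  P^+=[0.1664]
step 2: x^-=[-2.5419]  P^-=[0.2165]  S=[0.4265]  K=[0.5076]  nu=[3.1419]  x^+=[-0.9470]  P^+=[0.1066]
step 3: x^-=[-0.7576]  P^-=[0.1782]  S=[0.3882]  K=[0.4591]  nu=[2.9876]  x^+=[0.6139]  P^+=[0.0964]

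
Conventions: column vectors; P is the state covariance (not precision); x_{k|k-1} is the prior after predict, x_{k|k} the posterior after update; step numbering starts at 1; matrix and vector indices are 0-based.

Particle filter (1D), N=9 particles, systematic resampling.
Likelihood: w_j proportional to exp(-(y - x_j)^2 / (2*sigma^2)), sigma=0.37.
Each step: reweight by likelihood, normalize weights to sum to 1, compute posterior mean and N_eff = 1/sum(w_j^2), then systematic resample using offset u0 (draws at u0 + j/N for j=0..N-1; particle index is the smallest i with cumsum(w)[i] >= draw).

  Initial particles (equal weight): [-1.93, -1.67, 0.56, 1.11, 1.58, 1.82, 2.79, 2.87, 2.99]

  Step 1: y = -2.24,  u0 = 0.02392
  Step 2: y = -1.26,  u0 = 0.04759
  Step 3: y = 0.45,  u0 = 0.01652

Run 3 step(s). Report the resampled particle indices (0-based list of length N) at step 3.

resampled_idx = [4, 5, 5, 6, 6, 7, 7, 8, 8]

step 1: w=[0.6975, 0.3025, 0.0000, 0.0000, 0.0000, 0.0000, 0.0000, 0.0000, 0.0000]  mean=-1.8514  Neff=1.7300  idx=[0, 0, 0, 0, 0, 0, 0, 1, 1]
step 2: w=[0.0795, 0.0795, 0.0795, 0.0795, 0.0795, 0.0795, 0.0795, 0.2217, 0.2217]  mean=-1.8147  Neff=7.0140  idx=[0, 1, 3, 4, 6, 7, 7, 8, 8]
step 3: w=[0.0034, 0.0034, 0.0034, 0.0034, 0.0034, 0.2457, 0.2457, 0.2457, 0.2457]  mean=-1.6745  Neff=4.1396  idx=[4, 5, 5, 6, 6, 7, 7, 8, 8]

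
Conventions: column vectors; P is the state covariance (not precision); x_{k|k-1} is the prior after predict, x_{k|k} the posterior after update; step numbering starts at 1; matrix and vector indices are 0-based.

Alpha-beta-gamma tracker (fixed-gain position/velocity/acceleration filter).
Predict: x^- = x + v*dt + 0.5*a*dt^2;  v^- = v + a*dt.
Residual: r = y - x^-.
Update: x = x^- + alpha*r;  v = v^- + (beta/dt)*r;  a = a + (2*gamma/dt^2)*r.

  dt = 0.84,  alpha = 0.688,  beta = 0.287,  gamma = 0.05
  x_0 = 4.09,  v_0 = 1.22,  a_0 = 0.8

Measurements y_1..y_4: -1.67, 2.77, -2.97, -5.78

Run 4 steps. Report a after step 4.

step 1: x_pred=5.3970  r=-7.0670  x^+=0.5349  v^+=-0.5226  a^+=-0.2016
step 2: x_pred=0.0248  r=2.7452  x^+=1.9135  v^+=0.2460  a^+=0.1875
step 3: x_pred=2.1863  r=-5.1563  x^+=-1.3612  v^+=-1.3582  a^+=-0.5433
step 4: x_pred=-2.6938  r=-3.0862  x^+=-4.8171  v^+=-2.8690  a^+=-0.9807

a_post = -0.9807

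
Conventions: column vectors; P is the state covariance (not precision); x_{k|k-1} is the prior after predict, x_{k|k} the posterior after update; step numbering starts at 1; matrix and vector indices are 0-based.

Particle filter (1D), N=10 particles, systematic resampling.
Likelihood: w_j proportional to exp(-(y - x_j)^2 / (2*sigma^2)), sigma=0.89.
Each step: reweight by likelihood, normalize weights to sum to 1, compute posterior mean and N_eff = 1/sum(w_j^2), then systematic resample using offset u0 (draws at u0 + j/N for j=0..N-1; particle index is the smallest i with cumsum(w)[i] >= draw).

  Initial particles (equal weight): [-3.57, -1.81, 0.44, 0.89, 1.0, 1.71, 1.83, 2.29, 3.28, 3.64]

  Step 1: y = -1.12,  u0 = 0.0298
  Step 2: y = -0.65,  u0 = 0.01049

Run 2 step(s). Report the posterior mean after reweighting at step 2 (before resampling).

step 1: w=[0.0201, 0.6575, 0.1911, 0.0693, 0.0520, 0.0057, 0.0037, 0.0006, 0.0000, 0.0000]  mean=-1.0463  Neff=2.0971  idx=[1, 1, 1, 1, 1, 1, 1, 2, 2, 3]
step 2: w=[0.1028, 0.1028, 0.1028, 0.1028, 0.1028, 0.1028, 0.1028, 0.1135, 0.1135, 0.0538]  mean=-1.1541  Neff=9.7509  idx=[0, 1, 2, 3, 3, 4, 5, 6, 7, 8]

post_mean = -1.1541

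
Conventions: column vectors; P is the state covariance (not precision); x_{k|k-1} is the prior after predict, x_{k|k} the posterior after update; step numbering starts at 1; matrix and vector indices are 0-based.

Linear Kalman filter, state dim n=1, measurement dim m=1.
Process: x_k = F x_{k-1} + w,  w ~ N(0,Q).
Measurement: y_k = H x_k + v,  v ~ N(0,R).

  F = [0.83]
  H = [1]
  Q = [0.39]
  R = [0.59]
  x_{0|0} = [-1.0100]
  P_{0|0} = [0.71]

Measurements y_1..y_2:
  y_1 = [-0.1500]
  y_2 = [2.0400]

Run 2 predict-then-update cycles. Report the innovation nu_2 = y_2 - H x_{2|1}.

innov = [2.3939]

step 1: x^-=[-0.8383]  P^-=[0.8791]  S=[1.4691]  K=[0.5984]  nu=[0.6883]  x^+=[-0.4264]  P^+=[0.3531]
step 2: x^-=[-0.3539]  P^-=[0.6332]  S=[1.2232]  K=[0.5177]  nu=[2.3939]  x^+=[0.8853]  P^+=[0.3054]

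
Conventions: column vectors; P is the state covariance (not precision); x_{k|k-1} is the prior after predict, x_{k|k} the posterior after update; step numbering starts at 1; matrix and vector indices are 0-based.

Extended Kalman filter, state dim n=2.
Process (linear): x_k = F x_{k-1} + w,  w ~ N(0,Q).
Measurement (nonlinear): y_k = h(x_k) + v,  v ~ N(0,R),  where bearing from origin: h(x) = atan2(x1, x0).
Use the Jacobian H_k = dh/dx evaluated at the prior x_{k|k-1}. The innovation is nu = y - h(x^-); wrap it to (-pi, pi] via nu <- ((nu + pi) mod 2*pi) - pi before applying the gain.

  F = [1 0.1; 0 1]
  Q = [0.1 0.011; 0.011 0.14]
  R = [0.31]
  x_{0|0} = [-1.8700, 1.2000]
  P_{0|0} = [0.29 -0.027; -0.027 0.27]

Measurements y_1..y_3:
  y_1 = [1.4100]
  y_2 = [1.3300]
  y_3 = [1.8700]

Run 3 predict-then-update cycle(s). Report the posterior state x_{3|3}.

x_post = [-0.6844, 1.9811]

step 1: x^-=[-1.7500, 1.2000]  P^-=[0.3873 0.0110; 0.0110 0.4100]  H_jac=[-0.2665 -0.3887]  S=[0.4017]  K=[-0.2676; -0.4040]  nu=[-1.1305]  x^+=[-1.4475, 1.6567]  P^+=[0.3585 -0.0324; -0.0324 0.3444]
step 2: x^-=[-1.2818, 1.6567]  P^-=[0.4555 0.0130; 0.0130 0.4844]  H_jac=[-0.3776 -0.2921]  S=[0.4192]  K=[-0.4194; -0.3494]  nu=[-0.8993]  x^+=[-0.9047, 1.9709]  P^+=[0.3818 -0.0484; -0.0484 0.4333]
step 3: x^-=[-0.7076, 1.9709]  P^-=[0.4764 0.0059; 0.0059 0.5733]  H_jac=[-0.4495 -0.1614]  S=[0.4220]  K=[-0.5097; -0.2255]  nu=[-0.0455]  x^+=[-0.6844, 1.9811]  P^+=[0.3668 -0.0426; -0.0426 0.5518]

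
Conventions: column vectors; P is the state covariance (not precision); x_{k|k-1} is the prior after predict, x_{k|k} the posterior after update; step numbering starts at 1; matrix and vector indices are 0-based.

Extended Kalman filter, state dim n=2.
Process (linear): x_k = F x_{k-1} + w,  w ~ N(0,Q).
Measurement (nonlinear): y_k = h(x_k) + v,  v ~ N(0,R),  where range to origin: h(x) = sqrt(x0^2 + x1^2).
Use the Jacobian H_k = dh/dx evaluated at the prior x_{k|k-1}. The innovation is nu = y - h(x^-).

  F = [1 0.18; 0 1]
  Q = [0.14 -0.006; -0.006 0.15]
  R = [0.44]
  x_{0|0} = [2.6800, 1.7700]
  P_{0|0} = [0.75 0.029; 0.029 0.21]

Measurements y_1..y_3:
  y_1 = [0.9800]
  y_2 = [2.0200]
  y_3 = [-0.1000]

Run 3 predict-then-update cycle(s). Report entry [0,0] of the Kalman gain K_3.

step 1: x^-=[2.9986, 1.7700]  P^-=[0.9072 0.0608; 0.0608 0.3600]  H_jac=[0.8612 0.5083]  S=[1.2591]  K=[0.6451; 0.1869]  nu=[-2.5020]  x^+=[1.3846, 1.3023]  P^+=[0.3833 -0.0910; -0.0910 0.3160]
step 2: x^-=[1.6190, 1.3023]  P^-=[0.5008 -0.0401; -0.0401 0.4660]  H_jac=[0.7792 0.6268]  S=[0.8879]  K=[0.4111; 0.2937]  nu=[-0.0578]  x^+=[1.5953, 1.2853]  P^+=[0.3507 -0.1474; -0.1474 0.3894]
step 3: x^-=[1.8266, 1.2853]  P^-=[0.4503 -0.0833; -0.0833 0.5394]  H_jac=[0.8178 0.5755]  S=[0.8414]  K=[0.3807; 0.2880]  nu=[-2.3335]  x^+=[0.9383, 0.6133]  P^+=[0.3283 -0.1755; -0.1755 0.4696]

K[0,0] = 0.3807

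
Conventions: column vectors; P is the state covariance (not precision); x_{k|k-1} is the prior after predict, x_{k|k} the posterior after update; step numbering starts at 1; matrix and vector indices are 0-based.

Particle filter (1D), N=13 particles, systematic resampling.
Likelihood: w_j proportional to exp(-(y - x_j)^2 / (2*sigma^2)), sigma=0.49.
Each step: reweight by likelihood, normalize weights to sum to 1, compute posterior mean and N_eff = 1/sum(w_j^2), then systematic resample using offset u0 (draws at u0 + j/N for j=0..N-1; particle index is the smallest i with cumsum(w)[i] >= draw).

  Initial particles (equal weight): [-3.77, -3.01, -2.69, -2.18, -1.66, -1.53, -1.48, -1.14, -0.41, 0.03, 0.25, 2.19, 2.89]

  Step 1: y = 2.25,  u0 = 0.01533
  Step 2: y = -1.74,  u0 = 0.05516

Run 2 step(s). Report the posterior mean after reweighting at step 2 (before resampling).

step 1: w=[0.0000, 0.0000, 0.0000, 0.0000, 0.0000, 0.0000, 0.0000, 0.0000, 0.0000, 0.0000, 0.0002, 0.6995, 0.3003]  mean=2.3998  Neff=1.7257  idx=[11, 11, 11, 11, 11, 11, 11, 11, 11, 12, 12, 12, 12]
step 2: w=[0.1111, 0.1111, 0.1111, 0.1111, 0.1111, 0.1111, 0.1111, 0.1111, 0.1111, 0.0000, 0.0000, 0.0000, 0.0000]  mean=2.1900  Neff=9.0000  idx=[0, 1, 1, 2, 3, 3, 4, 5, 6, 6, 7, 8, 8]

post_mean = 2.1900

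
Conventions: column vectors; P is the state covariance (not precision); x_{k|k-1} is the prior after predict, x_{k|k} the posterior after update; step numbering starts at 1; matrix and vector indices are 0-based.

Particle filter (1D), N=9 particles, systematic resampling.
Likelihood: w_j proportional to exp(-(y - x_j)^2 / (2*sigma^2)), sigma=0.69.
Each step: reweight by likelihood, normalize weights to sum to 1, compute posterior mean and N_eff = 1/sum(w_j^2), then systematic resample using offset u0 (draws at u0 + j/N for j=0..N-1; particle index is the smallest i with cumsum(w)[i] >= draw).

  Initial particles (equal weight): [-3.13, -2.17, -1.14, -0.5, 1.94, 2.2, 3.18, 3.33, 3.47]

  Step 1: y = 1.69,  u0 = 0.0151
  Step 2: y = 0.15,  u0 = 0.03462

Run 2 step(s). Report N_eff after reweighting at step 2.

step 1: w=[0.0000, 0.0000, 0.0001, 0.0034, 0.4938, 0.4012, 0.0512, 0.0313, 0.0189]  mean=2.1716  Neff=2.4462  idx=[4, 4, 4, 4, 4, 5, 5, 5, 6]
step 2: w=[0.1652, 0.1652, 0.1652, 0.1652, 0.1652, 0.0579, 0.0579, 0.0579, 0.0003]  mean=1.9855  Neff=6.8254  idx=[0, 0, 1, 2, 2, 3, 4, 4, 6]

N_eff = 6.8254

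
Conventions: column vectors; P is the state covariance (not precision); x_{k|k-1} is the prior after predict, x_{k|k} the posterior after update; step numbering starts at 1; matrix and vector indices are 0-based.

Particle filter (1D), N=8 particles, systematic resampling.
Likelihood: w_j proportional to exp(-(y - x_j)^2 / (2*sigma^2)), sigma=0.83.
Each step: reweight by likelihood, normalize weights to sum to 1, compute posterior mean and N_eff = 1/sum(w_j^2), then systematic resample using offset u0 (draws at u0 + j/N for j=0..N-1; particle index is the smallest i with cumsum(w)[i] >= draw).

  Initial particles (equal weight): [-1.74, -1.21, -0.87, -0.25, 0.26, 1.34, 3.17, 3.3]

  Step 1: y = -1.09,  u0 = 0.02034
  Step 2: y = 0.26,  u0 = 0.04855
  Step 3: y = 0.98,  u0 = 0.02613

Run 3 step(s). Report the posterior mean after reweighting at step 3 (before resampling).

step 1: w=[0.2061, 0.2772, 0.2704, 0.1678, 0.0746, 0.0039, 0.0000, 0.0000]  mean=-0.9467  Neff=4.4213  idx=[0, 0, 1, 1, 2, 2, 3, 3]
step 2: w=[0.0184, 0.0184, 0.0701, 0.0701, 0.1331, 0.1331, 0.2784, 0.2784]  mean=-0.6045  Neff=4.9767  idx=[2, 3, 4, 5, 6, 6, 7, 7]
step 3: w=[0.0197, 0.0197, 0.0534, 0.0534, 0.2135, 0.2135, 0.2135, 0.2135]  mean=-0.3540  Neff=5.2984  idx=[1, 4, 4, 5, 5, 6, 6, 7]

post_mean = -0.3540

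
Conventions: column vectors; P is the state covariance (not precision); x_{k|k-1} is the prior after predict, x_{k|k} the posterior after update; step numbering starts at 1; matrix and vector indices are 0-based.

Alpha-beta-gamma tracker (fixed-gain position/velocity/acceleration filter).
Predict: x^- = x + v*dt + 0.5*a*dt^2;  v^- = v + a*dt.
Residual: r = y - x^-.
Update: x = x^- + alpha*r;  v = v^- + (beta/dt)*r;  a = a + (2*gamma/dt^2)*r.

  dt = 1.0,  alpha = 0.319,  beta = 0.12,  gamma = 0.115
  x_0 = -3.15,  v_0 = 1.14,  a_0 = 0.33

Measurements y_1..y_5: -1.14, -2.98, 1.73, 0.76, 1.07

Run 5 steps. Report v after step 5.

step 1: x_pred=-1.8450  r=0.7050  x^+=-1.6201  v^+=1.5546  a^+=0.4921
step 2: x_pred=0.1806  r=-3.1606  x^+=-0.8277  v^+=1.6675  a^+=-0.2348
step 3: x_pred=0.7224  r=1.0076  x^+=1.0439  v^+=1.5536  a^+=-0.0030
step 4: x_pred=2.5959  r=-1.8359  x^+=2.0103  v^+=1.3303  a^+=-0.4253
step 5: x_pred=3.1279  r=-2.0579  x^+=2.4714  v^+=0.6580  a^+=-0.8986

v_post = 0.6580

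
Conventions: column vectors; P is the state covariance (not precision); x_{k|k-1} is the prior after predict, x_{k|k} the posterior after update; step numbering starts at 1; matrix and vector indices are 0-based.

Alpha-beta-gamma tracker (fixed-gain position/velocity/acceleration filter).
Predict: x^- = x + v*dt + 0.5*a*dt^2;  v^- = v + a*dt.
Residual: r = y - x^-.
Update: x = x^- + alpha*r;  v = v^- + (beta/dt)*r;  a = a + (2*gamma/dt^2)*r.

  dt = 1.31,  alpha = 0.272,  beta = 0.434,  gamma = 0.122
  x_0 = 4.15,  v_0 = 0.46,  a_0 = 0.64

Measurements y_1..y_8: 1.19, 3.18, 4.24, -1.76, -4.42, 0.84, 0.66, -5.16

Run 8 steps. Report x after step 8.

x_post = -4.4226

step 1: x_pred=5.3018  r=-4.1118  x^+=4.1834  v^+=-0.0638  a^+=0.0554
step 2: x_pred=4.1473  r=-0.9673  x^+=3.8842  v^+=-0.3117  a^+=-0.0822
step 3: x_pred=3.4053  r=0.8347  x^+=3.6324  v^+=-0.1428  a^+=0.0365
step 4: x_pred=3.4766  r=-5.2366  x^+=2.0523  v^+=-1.8298  a^+=-0.7080
step 5: x_pred=-0.9524  r=-3.4676  x^+=-1.8956  v^+=-3.9062  a^+=-1.2011
step 6: x_pred=-8.0432  r=8.8832  x^+=-5.6270  v^+=-2.5366  a^+=0.0620
step 7: x_pred=-8.8967  r=9.5567  x^+=-6.2973  v^+=0.7107  a^+=1.4208
step 8: x_pred=-4.1471  r=-1.0129  x^+=-4.4226  v^+=2.2364  a^+=1.2768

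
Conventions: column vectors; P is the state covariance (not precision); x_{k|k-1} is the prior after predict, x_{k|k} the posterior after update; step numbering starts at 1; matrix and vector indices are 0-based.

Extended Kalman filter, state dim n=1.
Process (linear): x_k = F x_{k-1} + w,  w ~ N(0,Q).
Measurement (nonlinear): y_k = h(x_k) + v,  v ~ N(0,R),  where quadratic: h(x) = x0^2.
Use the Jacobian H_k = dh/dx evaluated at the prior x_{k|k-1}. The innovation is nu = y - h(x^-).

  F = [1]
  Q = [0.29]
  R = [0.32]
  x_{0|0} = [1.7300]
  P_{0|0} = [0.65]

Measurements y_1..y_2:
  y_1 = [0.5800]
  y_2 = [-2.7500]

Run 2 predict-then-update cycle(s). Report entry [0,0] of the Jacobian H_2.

H_jac[0,0] = 2.1038

step 1: x^-=[1.7300]  P^-=[0.9400]  H_jac=[3.4600]  S=[11.5733]  K=[0.2810]  nu=[-2.4129]  x^+=[1.0519]  P^+=[0.0260]
step 2: x^-=[1.0519]  P^-=[0.3160]  H_jac=[2.1038]  S=[1.7186]  K=[0.3868]  nu=[-3.8565]  x^+=[-0.4399]  P^+=[0.0588]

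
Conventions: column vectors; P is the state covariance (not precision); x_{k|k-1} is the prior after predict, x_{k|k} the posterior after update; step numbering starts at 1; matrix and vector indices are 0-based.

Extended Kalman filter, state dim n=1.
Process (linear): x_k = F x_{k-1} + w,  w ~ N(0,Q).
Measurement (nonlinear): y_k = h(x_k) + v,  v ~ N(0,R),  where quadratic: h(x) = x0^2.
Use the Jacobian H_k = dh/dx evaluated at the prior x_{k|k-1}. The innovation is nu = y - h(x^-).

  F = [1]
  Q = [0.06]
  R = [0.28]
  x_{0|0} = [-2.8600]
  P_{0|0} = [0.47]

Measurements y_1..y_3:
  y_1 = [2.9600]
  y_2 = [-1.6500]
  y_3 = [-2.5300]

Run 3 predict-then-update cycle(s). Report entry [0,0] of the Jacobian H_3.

step 1: x^-=[-2.8600]  P^-=[0.5300]  H_jac=[-5.7200]  S=[17.6208]  K=[-0.1720]  nu=[-5.2196]  x^+=[-1.9620]  P^+=[0.0084]
step 2: x^-=[-1.9620]  P^-=[0.0684]  H_jac=[-3.9240]  S=[1.3335]  K=[-0.2013]  nu=[-5.4994]  x^+=[-0.8548]  P^+=[0.0144]
step 3: x^-=[-0.8548]  P^-=[0.0744]  H_jac=[-1.7095]  S=[0.4973]  K=[-0.2556]  nu=[-3.2606]  x^+=[-0.0213]  P^+=[0.0419]

H_jac[0,0] = -1.7095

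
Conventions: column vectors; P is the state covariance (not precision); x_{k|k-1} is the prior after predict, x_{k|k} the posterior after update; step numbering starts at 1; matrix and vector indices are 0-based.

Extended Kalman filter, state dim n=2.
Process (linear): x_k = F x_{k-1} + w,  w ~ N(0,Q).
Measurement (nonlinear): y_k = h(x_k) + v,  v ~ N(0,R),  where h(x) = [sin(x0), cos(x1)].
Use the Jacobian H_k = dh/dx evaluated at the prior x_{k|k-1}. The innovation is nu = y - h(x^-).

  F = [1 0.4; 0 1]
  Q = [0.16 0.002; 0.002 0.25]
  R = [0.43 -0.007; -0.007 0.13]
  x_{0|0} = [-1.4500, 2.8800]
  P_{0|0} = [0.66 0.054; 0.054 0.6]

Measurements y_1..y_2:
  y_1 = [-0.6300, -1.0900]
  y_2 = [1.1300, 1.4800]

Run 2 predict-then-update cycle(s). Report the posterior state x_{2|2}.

x_post = [0.5906, 1.0333]

step 1: x^-=[-0.2980, 2.8800]  P^-=[0.9592 0.2960; 0.2960 0.8500]  H_jac=[0.9559 0.0000; 0.0000 -0.2586]  S=[1.3065 -0.0802; -0.0802 0.1869]  K=[0.6950 -0.1115; 0.1483 -1.1129]  nu=[-0.3364, -0.1240]  x^+=[-0.5180, 2.9681]  P^+=[0.3134 0.0748; 0.0748 0.5634]
step 2: x^-=[0.6693, 2.9681]  P^-=[0.6235 0.3022; 0.3022 0.8134]  H_jac=[0.7843 0.0000; 0.0000 -0.1726]  S=[0.8135 -0.0479; -0.0479 0.1542]  K=[0.5920 -0.1543; 0.2422 -0.8350]  nu=[0.5096, 2.4650]  x^+=[0.5906, 1.0333]  P^+=[0.3260 0.1402; 0.1402 0.6388]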